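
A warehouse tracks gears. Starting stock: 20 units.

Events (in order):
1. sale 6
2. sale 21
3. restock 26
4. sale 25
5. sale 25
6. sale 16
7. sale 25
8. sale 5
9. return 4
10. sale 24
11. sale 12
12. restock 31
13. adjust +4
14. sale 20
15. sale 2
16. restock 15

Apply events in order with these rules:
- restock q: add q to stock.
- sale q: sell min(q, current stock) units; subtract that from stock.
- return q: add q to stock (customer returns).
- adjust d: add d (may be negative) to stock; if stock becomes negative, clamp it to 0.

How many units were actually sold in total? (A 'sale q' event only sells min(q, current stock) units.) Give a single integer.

Answer: 72

Derivation:
Processing events:
Start: stock = 20
  Event 1 (sale 6): sell min(6,20)=6. stock: 20 - 6 = 14. total_sold = 6
  Event 2 (sale 21): sell min(21,14)=14. stock: 14 - 14 = 0. total_sold = 20
  Event 3 (restock 26): 0 + 26 = 26
  Event 4 (sale 25): sell min(25,26)=25. stock: 26 - 25 = 1. total_sold = 45
  Event 5 (sale 25): sell min(25,1)=1. stock: 1 - 1 = 0. total_sold = 46
  Event 6 (sale 16): sell min(16,0)=0. stock: 0 - 0 = 0. total_sold = 46
  Event 7 (sale 25): sell min(25,0)=0. stock: 0 - 0 = 0. total_sold = 46
  Event 8 (sale 5): sell min(5,0)=0. stock: 0 - 0 = 0. total_sold = 46
  Event 9 (return 4): 0 + 4 = 4
  Event 10 (sale 24): sell min(24,4)=4. stock: 4 - 4 = 0. total_sold = 50
  Event 11 (sale 12): sell min(12,0)=0. stock: 0 - 0 = 0. total_sold = 50
  Event 12 (restock 31): 0 + 31 = 31
  Event 13 (adjust +4): 31 + 4 = 35
  Event 14 (sale 20): sell min(20,35)=20. stock: 35 - 20 = 15. total_sold = 70
  Event 15 (sale 2): sell min(2,15)=2. stock: 15 - 2 = 13. total_sold = 72
  Event 16 (restock 15): 13 + 15 = 28
Final: stock = 28, total_sold = 72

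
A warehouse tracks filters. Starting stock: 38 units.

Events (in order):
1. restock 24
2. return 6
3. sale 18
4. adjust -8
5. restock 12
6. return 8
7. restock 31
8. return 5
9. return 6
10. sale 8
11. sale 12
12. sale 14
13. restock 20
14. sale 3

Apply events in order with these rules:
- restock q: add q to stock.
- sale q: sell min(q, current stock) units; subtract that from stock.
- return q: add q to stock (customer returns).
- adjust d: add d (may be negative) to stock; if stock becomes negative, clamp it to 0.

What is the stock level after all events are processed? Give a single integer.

Answer: 87

Derivation:
Processing events:
Start: stock = 38
  Event 1 (restock 24): 38 + 24 = 62
  Event 2 (return 6): 62 + 6 = 68
  Event 3 (sale 18): sell min(18,68)=18. stock: 68 - 18 = 50. total_sold = 18
  Event 4 (adjust -8): 50 + -8 = 42
  Event 5 (restock 12): 42 + 12 = 54
  Event 6 (return 8): 54 + 8 = 62
  Event 7 (restock 31): 62 + 31 = 93
  Event 8 (return 5): 93 + 5 = 98
  Event 9 (return 6): 98 + 6 = 104
  Event 10 (sale 8): sell min(8,104)=8. stock: 104 - 8 = 96. total_sold = 26
  Event 11 (sale 12): sell min(12,96)=12. stock: 96 - 12 = 84. total_sold = 38
  Event 12 (sale 14): sell min(14,84)=14. stock: 84 - 14 = 70. total_sold = 52
  Event 13 (restock 20): 70 + 20 = 90
  Event 14 (sale 3): sell min(3,90)=3. stock: 90 - 3 = 87. total_sold = 55
Final: stock = 87, total_sold = 55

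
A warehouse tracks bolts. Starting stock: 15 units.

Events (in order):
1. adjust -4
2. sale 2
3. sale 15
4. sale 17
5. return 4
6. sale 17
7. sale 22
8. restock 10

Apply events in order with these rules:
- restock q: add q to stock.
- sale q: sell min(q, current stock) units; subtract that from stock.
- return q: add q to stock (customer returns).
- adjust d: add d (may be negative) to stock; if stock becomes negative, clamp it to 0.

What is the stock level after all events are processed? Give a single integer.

Answer: 10

Derivation:
Processing events:
Start: stock = 15
  Event 1 (adjust -4): 15 + -4 = 11
  Event 2 (sale 2): sell min(2,11)=2. stock: 11 - 2 = 9. total_sold = 2
  Event 3 (sale 15): sell min(15,9)=9. stock: 9 - 9 = 0. total_sold = 11
  Event 4 (sale 17): sell min(17,0)=0. stock: 0 - 0 = 0. total_sold = 11
  Event 5 (return 4): 0 + 4 = 4
  Event 6 (sale 17): sell min(17,4)=4. stock: 4 - 4 = 0. total_sold = 15
  Event 7 (sale 22): sell min(22,0)=0. stock: 0 - 0 = 0. total_sold = 15
  Event 8 (restock 10): 0 + 10 = 10
Final: stock = 10, total_sold = 15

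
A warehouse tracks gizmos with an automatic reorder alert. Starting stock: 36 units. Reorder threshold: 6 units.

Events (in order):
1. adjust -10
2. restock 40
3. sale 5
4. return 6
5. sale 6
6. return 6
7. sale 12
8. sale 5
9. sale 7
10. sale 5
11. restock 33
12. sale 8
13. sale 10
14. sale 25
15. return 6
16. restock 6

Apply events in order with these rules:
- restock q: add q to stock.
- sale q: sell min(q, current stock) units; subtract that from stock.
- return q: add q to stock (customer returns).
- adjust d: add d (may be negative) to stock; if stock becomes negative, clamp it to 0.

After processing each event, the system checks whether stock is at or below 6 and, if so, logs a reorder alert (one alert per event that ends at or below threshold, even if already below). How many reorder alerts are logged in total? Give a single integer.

Processing events:
Start: stock = 36
  Event 1 (adjust -10): 36 + -10 = 26
  Event 2 (restock 40): 26 + 40 = 66
  Event 3 (sale 5): sell min(5,66)=5. stock: 66 - 5 = 61. total_sold = 5
  Event 4 (return 6): 61 + 6 = 67
  Event 5 (sale 6): sell min(6,67)=6. stock: 67 - 6 = 61. total_sold = 11
  Event 6 (return 6): 61 + 6 = 67
  Event 7 (sale 12): sell min(12,67)=12. stock: 67 - 12 = 55. total_sold = 23
  Event 8 (sale 5): sell min(5,55)=5. stock: 55 - 5 = 50. total_sold = 28
  Event 9 (sale 7): sell min(7,50)=7. stock: 50 - 7 = 43. total_sold = 35
  Event 10 (sale 5): sell min(5,43)=5. stock: 43 - 5 = 38. total_sold = 40
  Event 11 (restock 33): 38 + 33 = 71
  Event 12 (sale 8): sell min(8,71)=8. stock: 71 - 8 = 63. total_sold = 48
  Event 13 (sale 10): sell min(10,63)=10. stock: 63 - 10 = 53. total_sold = 58
  Event 14 (sale 25): sell min(25,53)=25. stock: 53 - 25 = 28. total_sold = 83
  Event 15 (return 6): 28 + 6 = 34
  Event 16 (restock 6): 34 + 6 = 40
Final: stock = 40, total_sold = 83

Checking against threshold 6:
  After event 1: stock=26 > 6
  After event 2: stock=66 > 6
  After event 3: stock=61 > 6
  After event 4: stock=67 > 6
  After event 5: stock=61 > 6
  After event 6: stock=67 > 6
  After event 7: stock=55 > 6
  After event 8: stock=50 > 6
  After event 9: stock=43 > 6
  After event 10: stock=38 > 6
  After event 11: stock=71 > 6
  After event 12: stock=63 > 6
  After event 13: stock=53 > 6
  After event 14: stock=28 > 6
  After event 15: stock=34 > 6
  After event 16: stock=40 > 6
Alert events: []. Count = 0

Answer: 0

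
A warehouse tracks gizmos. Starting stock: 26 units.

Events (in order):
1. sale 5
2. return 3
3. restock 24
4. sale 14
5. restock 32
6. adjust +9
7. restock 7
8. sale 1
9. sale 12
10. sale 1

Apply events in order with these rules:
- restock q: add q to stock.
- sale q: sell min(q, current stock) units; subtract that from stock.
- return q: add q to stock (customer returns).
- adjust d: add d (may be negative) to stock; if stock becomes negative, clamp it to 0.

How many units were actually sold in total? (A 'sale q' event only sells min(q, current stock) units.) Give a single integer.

Answer: 33

Derivation:
Processing events:
Start: stock = 26
  Event 1 (sale 5): sell min(5,26)=5. stock: 26 - 5 = 21. total_sold = 5
  Event 2 (return 3): 21 + 3 = 24
  Event 3 (restock 24): 24 + 24 = 48
  Event 4 (sale 14): sell min(14,48)=14. stock: 48 - 14 = 34. total_sold = 19
  Event 5 (restock 32): 34 + 32 = 66
  Event 6 (adjust +9): 66 + 9 = 75
  Event 7 (restock 7): 75 + 7 = 82
  Event 8 (sale 1): sell min(1,82)=1. stock: 82 - 1 = 81. total_sold = 20
  Event 9 (sale 12): sell min(12,81)=12. stock: 81 - 12 = 69. total_sold = 32
  Event 10 (sale 1): sell min(1,69)=1. stock: 69 - 1 = 68. total_sold = 33
Final: stock = 68, total_sold = 33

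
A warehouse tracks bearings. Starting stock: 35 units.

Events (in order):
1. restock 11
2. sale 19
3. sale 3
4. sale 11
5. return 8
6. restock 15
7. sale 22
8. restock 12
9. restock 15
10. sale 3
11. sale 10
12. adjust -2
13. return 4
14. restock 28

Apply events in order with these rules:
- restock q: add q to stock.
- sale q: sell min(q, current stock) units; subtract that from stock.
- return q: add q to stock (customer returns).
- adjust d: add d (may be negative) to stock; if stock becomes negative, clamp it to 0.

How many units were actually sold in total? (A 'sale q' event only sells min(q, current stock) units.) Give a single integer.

Answer: 68

Derivation:
Processing events:
Start: stock = 35
  Event 1 (restock 11): 35 + 11 = 46
  Event 2 (sale 19): sell min(19,46)=19. stock: 46 - 19 = 27. total_sold = 19
  Event 3 (sale 3): sell min(3,27)=3. stock: 27 - 3 = 24. total_sold = 22
  Event 4 (sale 11): sell min(11,24)=11. stock: 24 - 11 = 13. total_sold = 33
  Event 5 (return 8): 13 + 8 = 21
  Event 6 (restock 15): 21 + 15 = 36
  Event 7 (sale 22): sell min(22,36)=22. stock: 36 - 22 = 14. total_sold = 55
  Event 8 (restock 12): 14 + 12 = 26
  Event 9 (restock 15): 26 + 15 = 41
  Event 10 (sale 3): sell min(3,41)=3. stock: 41 - 3 = 38. total_sold = 58
  Event 11 (sale 10): sell min(10,38)=10. stock: 38 - 10 = 28. total_sold = 68
  Event 12 (adjust -2): 28 + -2 = 26
  Event 13 (return 4): 26 + 4 = 30
  Event 14 (restock 28): 30 + 28 = 58
Final: stock = 58, total_sold = 68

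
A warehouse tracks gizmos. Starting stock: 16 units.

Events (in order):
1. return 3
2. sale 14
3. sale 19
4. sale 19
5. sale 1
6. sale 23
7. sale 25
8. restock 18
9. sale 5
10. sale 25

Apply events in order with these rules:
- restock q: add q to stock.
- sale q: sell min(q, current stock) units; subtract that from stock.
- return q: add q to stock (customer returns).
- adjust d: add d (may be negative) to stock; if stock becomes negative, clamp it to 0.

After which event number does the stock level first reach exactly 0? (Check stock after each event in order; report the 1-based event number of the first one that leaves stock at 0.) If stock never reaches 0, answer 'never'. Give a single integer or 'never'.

Answer: 3

Derivation:
Processing events:
Start: stock = 16
  Event 1 (return 3): 16 + 3 = 19
  Event 2 (sale 14): sell min(14,19)=14. stock: 19 - 14 = 5. total_sold = 14
  Event 3 (sale 19): sell min(19,5)=5. stock: 5 - 5 = 0. total_sold = 19
  Event 4 (sale 19): sell min(19,0)=0. stock: 0 - 0 = 0. total_sold = 19
  Event 5 (sale 1): sell min(1,0)=0. stock: 0 - 0 = 0. total_sold = 19
  Event 6 (sale 23): sell min(23,0)=0. stock: 0 - 0 = 0. total_sold = 19
  Event 7 (sale 25): sell min(25,0)=0. stock: 0 - 0 = 0. total_sold = 19
  Event 8 (restock 18): 0 + 18 = 18
  Event 9 (sale 5): sell min(5,18)=5. stock: 18 - 5 = 13. total_sold = 24
  Event 10 (sale 25): sell min(25,13)=13. stock: 13 - 13 = 0. total_sold = 37
Final: stock = 0, total_sold = 37

First zero at event 3.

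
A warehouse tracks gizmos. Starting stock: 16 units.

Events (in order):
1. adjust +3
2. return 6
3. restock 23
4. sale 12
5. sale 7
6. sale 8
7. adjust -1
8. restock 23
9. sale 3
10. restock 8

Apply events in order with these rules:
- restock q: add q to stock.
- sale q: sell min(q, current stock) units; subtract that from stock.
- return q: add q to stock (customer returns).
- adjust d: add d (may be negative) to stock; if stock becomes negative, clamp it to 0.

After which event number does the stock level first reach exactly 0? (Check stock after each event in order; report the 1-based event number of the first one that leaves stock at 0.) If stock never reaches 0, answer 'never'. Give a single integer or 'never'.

Answer: never

Derivation:
Processing events:
Start: stock = 16
  Event 1 (adjust +3): 16 + 3 = 19
  Event 2 (return 6): 19 + 6 = 25
  Event 3 (restock 23): 25 + 23 = 48
  Event 4 (sale 12): sell min(12,48)=12. stock: 48 - 12 = 36. total_sold = 12
  Event 5 (sale 7): sell min(7,36)=7. stock: 36 - 7 = 29. total_sold = 19
  Event 6 (sale 8): sell min(8,29)=8. stock: 29 - 8 = 21. total_sold = 27
  Event 7 (adjust -1): 21 + -1 = 20
  Event 8 (restock 23): 20 + 23 = 43
  Event 9 (sale 3): sell min(3,43)=3. stock: 43 - 3 = 40. total_sold = 30
  Event 10 (restock 8): 40 + 8 = 48
Final: stock = 48, total_sold = 30

Stock never reaches 0.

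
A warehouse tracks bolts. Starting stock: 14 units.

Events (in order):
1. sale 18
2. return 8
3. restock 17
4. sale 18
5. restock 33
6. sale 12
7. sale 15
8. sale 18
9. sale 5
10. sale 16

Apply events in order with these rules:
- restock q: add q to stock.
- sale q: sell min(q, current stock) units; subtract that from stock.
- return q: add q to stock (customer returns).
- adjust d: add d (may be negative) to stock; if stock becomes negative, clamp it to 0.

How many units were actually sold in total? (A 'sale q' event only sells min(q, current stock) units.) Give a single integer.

Answer: 72

Derivation:
Processing events:
Start: stock = 14
  Event 1 (sale 18): sell min(18,14)=14. stock: 14 - 14 = 0. total_sold = 14
  Event 2 (return 8): 0 + 8 = 8
  Event 3 (restock 17): 8 + 17 = 25
  Event 4 (sale 18): sell min(18,25)=18. stock: 25 - 18 = 7. total_sold = 32
  Event 5 (restock 33): 7 + 33 = 40
  Event 6 (sale 12): sell min(12,40)=12. stock: 40 - 12 = 28. total_sold = 44
  Event 7 (sale 15): sell min(15,28)=15. stock: 28 - 15 = 13. total_sold = 59
  Event 8 (sale 18): sell min(18,13)=13. stock: 13 - 13 = 0. total_sold = 72
  Event 9 (sale 5): sell min(5,0)=0. stock: 0 - 0 = 0. total_sold = 72
  Event 10 (sale 16): sell min(16,0)=0. stock: 0 - 0 = 0. total_sold = 72
Final: stock = 0, total_sold = 72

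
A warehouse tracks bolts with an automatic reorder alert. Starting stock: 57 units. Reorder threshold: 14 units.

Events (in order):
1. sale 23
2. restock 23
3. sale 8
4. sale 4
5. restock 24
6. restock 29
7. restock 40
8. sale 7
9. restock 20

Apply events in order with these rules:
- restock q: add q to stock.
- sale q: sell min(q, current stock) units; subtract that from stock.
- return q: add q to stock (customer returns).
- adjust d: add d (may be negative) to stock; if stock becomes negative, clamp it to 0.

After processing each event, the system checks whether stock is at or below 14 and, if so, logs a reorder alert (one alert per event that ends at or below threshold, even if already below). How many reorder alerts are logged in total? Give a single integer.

Answer: 0

Derivation:
Processing events:
Start: stock = 57
  Event 1 (sale 23): sell min(23,57)=23. stock: 57 - 23 = 34. total_sold = 23
  Event 2 (restock 23): 34 + 23 = 57
  Event 3 (sale 8): sell min(8,57)=8. stock: 57 - 8 = 49. total_sold = 31
  Event 4 (sale 4): sell min(4,49)=4. stock: 49 - 4 = 45. total_sold = 35
  Event 5 (restock 24): 45 + 24 = 69
  Event 6 (restock 29): 69 + 29 = 98
  Event 7 (restock 40): 98 + 40 = 138
  Event 8 (sale 7): sell min(7,138)=7. stock: 138 - 7 = 131. total_sold = 42
  Event 9 (restock 20): 131 + 20 = 151
Final: stock = 151, total_sold = 42

Checking against threshold 14:
  After event 1: stock=34 > 14
  After event 2: stock=57 > 14
  After event 3: stock=49 > 14
  After event 4: stock=45 > 14
  After event 5: stock=69 > 14
  After event 6: stock=98 > 14
  After event 7: stock=138 > 14
  After event 8: stock=131 > 14
  After event 9: stock=151 > 14
Alert events: []. Count = 0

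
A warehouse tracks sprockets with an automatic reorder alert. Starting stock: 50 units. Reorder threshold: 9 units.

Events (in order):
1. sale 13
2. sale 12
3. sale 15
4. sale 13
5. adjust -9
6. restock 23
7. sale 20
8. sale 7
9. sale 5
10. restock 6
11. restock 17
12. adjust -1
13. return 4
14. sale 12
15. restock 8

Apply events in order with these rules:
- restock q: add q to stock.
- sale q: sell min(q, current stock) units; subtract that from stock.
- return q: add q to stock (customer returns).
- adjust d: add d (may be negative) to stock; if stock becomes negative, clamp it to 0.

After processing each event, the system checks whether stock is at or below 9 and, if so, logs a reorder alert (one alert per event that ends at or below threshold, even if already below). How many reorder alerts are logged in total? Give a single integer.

Processing events:
Start: stock = 50
  Event 1 (sale 13): sell min(13,50)=13. stock: 50 - 13 = 37. total_sold = 13
  Event 2 (sale 12): sell min(12,37)=12. stock: 37 - 12 = 25. total_sold = 25
  Event 3 (sale 15): sell min(15,25)=15. stock: 25 - 15 = 10. total_sold = 40
  Event 4 (sale 13): sell min(13,10)=10. stock: 10 - 10 = 0. total_sold = 50
  Event 5 (adjust -9): 0 + -9 = 0 (clamped to 0)
  Event 6 (restock 23): 0 + 23 = 23
  Event 7 (sale 20): sell min(20,23)=20. stock: 23 - 20 = 3. total_sold = 70
  Event 8 (sale 7): sell min(7,3)=3. stock: 3 - 3 = 0. total_sold = 73
  Event 9 (sale 5): sell min(5,0)=0. stock: 0 - 0 = 0. total_sold = 73
  Event 10 (restock 6): 0 + 6 = 6
  Event 11 (restock 17): 6 + 17 = 23
  Event 12 (adjust -1): 23 + -1 = 22
  Event 13 (return 4): 22 + 4 = 26
  Event 14 (sale 12): sell min(12,26)=12. stock: 26 - 12 = 14. total_sold = 85
  Event 15 (restock 8): 14 + 8 = 22
Final: stock = 22, total_sold = 85

Checking against threshold 9:
  After event 1: stock=37 > 9
  After event 2: stock=25 > 9
  After event 3: stock=10 > 9
  After event 4: stock=0 <= 9 -> ALERT
  After event 5: stock=0 <= 9 -> ALERT
  After event 6: stock=23 > 9
  After event 7: stock=3 <= 9 -> ALERT
  After event 8: stock=0 <= 9 -> ALERT
  After event 9: stock=0 <= 9 -> ALERT
  After event 10: stock=6 <= 9 -> ALERT
  After event 11: stock=23 > 9
  After event 12: stock=22 > 9
  After event 13: stock=26 > 9
  After event 14: stock=14 > 9
  After event 15: stock=22 > 9
Alert events: [4, 5, 7, 8, 9, 10]. Count = 6

Answer: 6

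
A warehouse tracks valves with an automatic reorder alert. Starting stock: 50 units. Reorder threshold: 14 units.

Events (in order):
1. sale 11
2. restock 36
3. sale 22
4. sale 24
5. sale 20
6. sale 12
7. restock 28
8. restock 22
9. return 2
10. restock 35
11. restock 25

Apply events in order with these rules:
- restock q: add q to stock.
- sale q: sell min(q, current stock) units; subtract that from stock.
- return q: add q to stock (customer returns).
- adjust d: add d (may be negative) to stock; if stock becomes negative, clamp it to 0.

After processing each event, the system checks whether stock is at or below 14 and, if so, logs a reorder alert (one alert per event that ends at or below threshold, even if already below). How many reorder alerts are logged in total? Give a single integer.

Answer: 2

Derivation:
Processing events:
Start: stock = 50
  Event 1 (sale 11): sell min(11,50)=11. stock: 50 - 11 = 39. total_sold = 11
  Event 2 (restock 36): 39 + 36 = 75
  Event 3 (sale 22): sell min(22,75)=22. stock: 75 - 22 = 53. total_sold = 33
  Event 4 (sale 24): sell min(24,53)=24. stock: 53 - 24 = 29. total_sold = 57
  Event 5 (sale 20): sell min(20,29)=20. stock: 29 - 20 = 9. total_sold = 77
  Event 6 (sale 12): sell min(12,9)=9. stock: 9 - 9 = 0. total_sold = 86
  Event 7 (restock 28): 0 + 28 = 28
  Event 8 (restock 22): 28 + 22 = 50
  Event 9 (return 2): 50 + 2 = 52
  Event 10 (restock 35): 52 + 35 = 87
  Event 11 (restock 25): 87 + 25 = 112
Final: stock = 112, total_sold = 86

Checking against threshold 14:
  After event 1: stock=39 > 14
  After event 2: stock=75 > 14
  After event 3: stock=53 > 14
  After event 4: stock=29 > 14
  After event 5: stock=9 <= 14 -> ALERT
  After event 6: stock=0 <= 14 -> ALERT
  After event 7: stock=28 > 14
  After event 8: stock=50 > 14
  After event 9: stock=52 > 14
  After event 10: stock=87 > 14
  After event 11: stock=112 > 14
Alert events: [5, 6]. Count = 2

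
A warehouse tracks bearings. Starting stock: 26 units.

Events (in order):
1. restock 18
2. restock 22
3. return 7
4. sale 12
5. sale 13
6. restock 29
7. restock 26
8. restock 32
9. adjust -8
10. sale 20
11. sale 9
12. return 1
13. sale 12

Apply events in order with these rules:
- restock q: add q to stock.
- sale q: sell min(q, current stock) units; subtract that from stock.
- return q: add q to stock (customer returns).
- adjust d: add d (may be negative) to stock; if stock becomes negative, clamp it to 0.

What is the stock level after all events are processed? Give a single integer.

Processing events:
Start: stock = 26
  Event 1 (restock 18): 26 + 18 = 44
  Event 2 (restock 22): 44 + 22 = 66
  Event 3 (return 7): 66 + 7 = 73
  Event 4 (sale 12): sell min(12,73)=12. stock: 73 - 12 = 61. total_sold = 12
  Event 5 (sale 13): sell min(13,61)=13. stock: 61 - 13 = 48. total_sold = 25
  Event 6 (restock 29): 48 + 29 = 77
  Event 7 (restock 26): 77 + 26 = 103
  Event 8 (restock 32): 103 + 32 = 135
  Event 9 (adjust -8): 135 + -8 = 127
  Event 10 (sale 20): sell min(20,127)=20. stock: 127 - 20 = 107. total_sold = 45
  Event 11 (sale 9): sell min(9,107)=9. stock: 107 - 9 = 98. total_sold = 54
  Event 12 (return 1): 98 + 1 = 99
  Event 13 (sale 12): sell min(12,99)=12. stock: 99 - 12 = 87. total_sold = 66
Final: stock = 87, total_sold = 66

Answer: 87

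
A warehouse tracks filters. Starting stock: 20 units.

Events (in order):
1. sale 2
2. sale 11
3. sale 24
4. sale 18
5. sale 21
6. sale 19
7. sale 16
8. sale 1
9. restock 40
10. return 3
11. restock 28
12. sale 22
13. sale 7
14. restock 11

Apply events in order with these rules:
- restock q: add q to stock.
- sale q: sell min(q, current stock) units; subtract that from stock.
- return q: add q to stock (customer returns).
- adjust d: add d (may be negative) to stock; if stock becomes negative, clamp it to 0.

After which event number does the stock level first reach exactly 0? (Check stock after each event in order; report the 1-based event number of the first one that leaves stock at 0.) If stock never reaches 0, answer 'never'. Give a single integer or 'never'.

Answer: 3

Derivation:
Processing events:
Start: stock = 20
  Event 1 (sale 2): sell min(2,20)=2. stock: 20 - 2 = 18. total_sold = 2
  Event 2 (sale 11): sell min(11,18)=11. stock: 18 - 11 = 7. total_sold = 13
  Event 3 (sale 24): sell min(24,7)=7. stock: 7 - 7 = 0. total_sold = 20
  Event 4 (sale 18): sell min(18,0)=0. stock: 0 - 0 = 0. total_sold = 20
  Event 5 (sale 21): sell min(21,0)=0. stock: 0 - 0 = 0. total_sold = 20
  Event 6 (sale 19): sell min(19,0)=0. stock: 0 - 0 = 0. total_sold = 20
  Event 7 (sale 16): sell min(16,0)=0. stock: 0 - 0 = 0. total_sold = 20
  Event 8 (sale 1): sell min(1,0)=0. stock: 0 - 0 = 0. total_sold = 20
  Event 9 (restock 40): 0 + 40 = 40
  Event 10 (return 3): 40 + 3 = 43
  Event 11 (restock 28): 43 + 28 = 71
  Event 12 (sale 22): sell min(22,71)=22. stock: 71 - 22 = 49. total_sold = 42
  Event 13 (sale 7): sell min(7,49)=7. stock: 49 - 7 = 42. total_sold = 49
  Event 14 (restock 11): 42 + 11 = 53
Final: stock = 53, total_sold = 49

First zero at event 3.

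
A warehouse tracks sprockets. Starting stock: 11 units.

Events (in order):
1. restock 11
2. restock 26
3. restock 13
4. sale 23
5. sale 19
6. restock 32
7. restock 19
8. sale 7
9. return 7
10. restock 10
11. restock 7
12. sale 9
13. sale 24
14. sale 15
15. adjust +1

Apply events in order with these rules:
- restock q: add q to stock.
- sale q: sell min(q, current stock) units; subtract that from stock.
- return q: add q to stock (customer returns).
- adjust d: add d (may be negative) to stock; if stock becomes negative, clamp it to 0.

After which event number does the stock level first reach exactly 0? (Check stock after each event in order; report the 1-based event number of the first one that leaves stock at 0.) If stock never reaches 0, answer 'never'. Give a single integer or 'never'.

Answer: never

Derivation:
Processing events:
Start: stock = 11
  Event 1 (restock 11): 11 + 11 = 22
  Event 2 (restock 26): 22 + 26 = 48
  Event 3 (restock 13): 48 + 13 = 61
  Event 4 (sale 23): sell min(23,61)=23. stock: 61 - 23 = 38. total_sold = 23
  Event 5 (sale 19): sell min(19,38)=19. stock: 38 - 19 = 19. total_sold = 42
  Event 6 (restock 32): 19 + 32 = 51
  Event 7 (restock 19): 51 + 19 = 70
  Event 8 (sale 7): sell min(7,70)=7. stock: 70 - 7 = 63. total_sold = 49
  Event 9 (return 7): 63 + 7 = 70
  Event 10 (restock 10): 70 + 10 = 80
  Event 11 (restock 7): 80 + 7 = 87
  Event 12 (sale 9): sell min(9,87)=9. stock: 87 - 9 = 78. total_sold = 58
  Event 13 (sale 24): sell min(24,78)=24. stock: 78 - 24 = 54. total_sold = 82
  Event 14 (sale 15): sell min(15,54)=15. stock: 54 - 15 = 39. total_sold = 97
  Event 15 (adjust +1): 39 + 1 = 40
Final: stock = 40, total_sold = 97

Stock never reaches 0.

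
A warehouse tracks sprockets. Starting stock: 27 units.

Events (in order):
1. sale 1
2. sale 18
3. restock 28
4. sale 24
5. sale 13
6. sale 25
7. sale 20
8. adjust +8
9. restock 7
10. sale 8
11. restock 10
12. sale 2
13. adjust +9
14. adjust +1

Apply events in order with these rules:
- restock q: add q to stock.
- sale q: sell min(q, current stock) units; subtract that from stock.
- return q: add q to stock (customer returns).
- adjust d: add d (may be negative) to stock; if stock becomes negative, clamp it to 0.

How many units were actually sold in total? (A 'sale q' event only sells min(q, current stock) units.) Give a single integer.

Processing events:
Start: stock = 27
  Event 1 (sale 1): sell min(1,27)=1. stock: 27 - 1 = 26. total_sold = 1
  Event 2 (sale 18): sell min(18,26)=18. stock: 26 - 18 = 8. total_sold = 19
  Event 3 (restock 28): 8 + 28 = 36
  Event 4 (sale 24): sell min(24,36)=24. stock: 36 - 24 = 12. total_sold = 43
  Event 5 (sale 13): sell min(13,12)=12. stock: 12 - 12 = 0. total_sold = 55
  Event 6 (sale 25): sell min(25,0)=0. stock: 0 - 0 = 0. total_sold = 55
  Event 7 (sale 20): sell min(20,0)=0. stock: 0 - 0 = 0. total_sold = 55
  Event 8 (adjust +8): 0 + 8 = 8
  Event 9 (restock 7): 8 + 7 = 15
  Event 10 (sale 8): sell min(8,15)=8. stock: 15 - 8 = 7. total_sold = 63
  Event 11 (restock 10): 7 + 10 = 17
  Event 12 (sale 2): sell min(2,17)=2. stock: 17 - 2 = 15. total_sold = 65
  Event 13 (adjust +9): 15 + 9 = 24
  Event 14 (adjust +1): 24 + 1 = 25
Final: stock = 25, total_sold = 65

Answer: 65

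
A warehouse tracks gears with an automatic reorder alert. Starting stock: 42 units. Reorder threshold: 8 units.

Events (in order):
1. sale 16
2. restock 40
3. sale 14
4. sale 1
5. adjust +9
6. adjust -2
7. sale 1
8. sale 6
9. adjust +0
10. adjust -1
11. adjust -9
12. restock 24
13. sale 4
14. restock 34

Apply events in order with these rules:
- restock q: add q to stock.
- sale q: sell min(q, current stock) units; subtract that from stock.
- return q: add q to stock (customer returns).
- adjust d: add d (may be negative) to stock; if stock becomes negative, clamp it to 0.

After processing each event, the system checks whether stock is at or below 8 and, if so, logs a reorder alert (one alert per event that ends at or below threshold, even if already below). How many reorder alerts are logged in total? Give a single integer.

Processing events:
Start: stock = 42
  Event 1 (sale 16): sell min(16,42)=16. stock: 42 - 16 = 26. total_sold = 16
  Event 2 (restock 40): 26 + 40 = 66
  Event 3 (sale 14): sell min(14,66)=14. stock: 66 - 14 = 52. total_sold = 30
  Event 4 (sale 1): sell min(1,52)=1. stock: 52 - 1 = 51. total_sold = 31
  Event 5 (adjust +9): 51 + 9 = 60
  Event 6 (adjust -2): 60 + -2 = 58
  Event 7 (sale 1): sell min(1,58)=1. stock: 58 - 1 = 57. total_sold = 32
  Event 8 (sale 6): sell min(6,57)=6. stock: 57 - 6 = 51. total_sold = 38
  Event 9 (adjust +0): 51 + 0 = 51
  Event 10 (adjust -1): 51 + -1 = 50
  Event 11 (adjust -9): 50 + -9 = 41
  Event 12 (restock 24): 41 + 24 = 65
  Event 13 (sale 4): sell min(4,65)=4. stock: 65 - 4 = 61. total_sold = 42
  Event 14 (restock 34): 61 + 34 = 95
Final: stock = 95, total_sold = 42

Checking against threshold 8:
  After event 1: stock=26 > 8
  After event 2: stock=66 > 8
  After event 3: stock=52 > 8
  After event 4: stock=51 > 8
  After event 5: stock=60 > 8
  After event 6: stock=58 > 8
  After event 7: stock=57 > 8
  After event 8: stock=51 > 8
  After event 9: stock=51 > 8
  After event 10: stock=50 > 8
  After event 11: stock=41 > 8
  After event 12: stock=65 > 8
  After event 13: stock=61 > 8
  After event 14: stock=95 > 8
Alert events: []. Count = 0

Answer: 0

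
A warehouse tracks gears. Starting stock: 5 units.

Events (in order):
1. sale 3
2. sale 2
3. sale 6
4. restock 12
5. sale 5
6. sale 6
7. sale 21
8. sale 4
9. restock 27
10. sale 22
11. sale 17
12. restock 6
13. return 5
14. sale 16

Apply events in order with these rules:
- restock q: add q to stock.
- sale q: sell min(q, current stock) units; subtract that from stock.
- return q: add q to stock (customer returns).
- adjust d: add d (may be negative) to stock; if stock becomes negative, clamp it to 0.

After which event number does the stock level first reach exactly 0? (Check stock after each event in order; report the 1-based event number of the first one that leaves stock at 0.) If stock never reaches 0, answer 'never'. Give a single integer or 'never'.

Answer: 2

Derivation:
Processing events:
Start: stock = 5
  Event 1 (sale 3): sell min(3,5)=3. stock: 5 - 3 = 2. total_sold = 3
  Event 2 (sale 2): sell min(2,2)=2. stock: 2 - 2 = 0. total_sold = 5
  Event 3 (sale 6): sell min(6,0)=0. stock: 0 - 0 = 0. total_sold = 5
  Event 4 (restock 12): 0 + 12 = 12
  Event 5 (sale 5): sell min(5,12)=5. stock: 12 - 5 = 7. total_sold = 10
  Event 6 (sale 6): sell min(6,7)=6. stock: 7 - 6 = 1. total_sold = 16
  Event 7 (sale 21): sell min(21,1)=1. stock: 1 - 1 = 0. total_sold = 17
  Event 8 (sale 4): sell min(4,0)=0. stock: 0 - 0 = 0. total_sold = 17
  Event 9 (restock 27): 0 + 27 = 27
  Event 10 (sale 22): sell min(22,27)=22. stock: 27 - 22 = 5. total_sold = 39
  Event 11 (sale 17): sell min(17,5)=5. stock: 5 - 5 = 0. total_sold = 44
  Event 12 (restock 6): 0 + 6 = 6
  Event 13 (return 5): 6 + 5 = 11
  Event 14 (sale 16): sell min(16,11)=11. stock: 11 - 11 = 0. total_sold = 55
Final: stock = 0, total_sold = 55

First zero at event 2.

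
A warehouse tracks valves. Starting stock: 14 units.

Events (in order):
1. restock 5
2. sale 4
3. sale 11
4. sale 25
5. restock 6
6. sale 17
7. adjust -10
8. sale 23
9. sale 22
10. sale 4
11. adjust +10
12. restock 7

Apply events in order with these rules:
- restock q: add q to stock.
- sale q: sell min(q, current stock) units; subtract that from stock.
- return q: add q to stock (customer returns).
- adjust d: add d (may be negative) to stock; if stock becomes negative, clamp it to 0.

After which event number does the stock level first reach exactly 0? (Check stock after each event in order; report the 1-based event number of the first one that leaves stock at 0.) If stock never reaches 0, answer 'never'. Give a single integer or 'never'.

Answer: 4

Derivation:
Processing events:
Start: stock = 14
  Event 1 (restock 5): 14 + 5 = 19
  Event 2 (sale 4): sell min(4,19)=4. stock: 19 - 4 = 15. total_sold = 4
  Event 3 (sale 11): sell min(11,15)=11. stock: 15 - 11 = 4. total_sold = 15
  Event 4 (sale 25): sell min(25,4)=4. stock: 4 - 4 = 0. total_sold = 19
  Event 5 (restock 6): 0 + 6 = 6
  Event 6 (sale 17): sell min(17,6)=6. stock: 6 - 6 = 0. total_sold = 25
  Event 7 (adjust -10): 0 + -10 = 0 (clamped to 0)
  Event 8 (sale 23): sell min(23,0)=0. stock: 0 - 0 = 0. total_sold = 25
  Event 9 (sale 22): sell min(22,0)=0. stock: 0 - 0 = 0. total_sold = 25
  Event 10 (sale 4): sell min(4,0)=0. stock: 0 - 0 = 0. total_sold = 25
  Event 11 (adjust +10): 0 + 10 = 10
  Event 12 (restock 7): 10 + 7 = 17
Final: stock = 17, total_sold = 25

First zero at event 4.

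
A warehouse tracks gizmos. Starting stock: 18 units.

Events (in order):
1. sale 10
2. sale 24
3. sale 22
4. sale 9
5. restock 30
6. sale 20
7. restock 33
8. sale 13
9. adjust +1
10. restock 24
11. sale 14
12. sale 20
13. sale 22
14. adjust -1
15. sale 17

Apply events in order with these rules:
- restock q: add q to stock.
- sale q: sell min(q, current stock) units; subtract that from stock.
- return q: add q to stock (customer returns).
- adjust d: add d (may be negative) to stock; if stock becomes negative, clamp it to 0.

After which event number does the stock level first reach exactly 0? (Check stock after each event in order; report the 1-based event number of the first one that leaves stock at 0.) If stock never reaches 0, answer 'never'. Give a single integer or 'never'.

Answer: 2

Derivation:
Processing events:
Start: stock = 18
  Event 1 (sale 10): sell min(10,18)=10. stock: 18 - 10 = 8. total_sold = 10
  Event 2 (sale 24): sell min(24,8)=8. stock: 8 - 8 = 0. total_sold = 18
  Event 3 (sale 22): sell min(22,0)=0. stock: 0 - 0 = 0. total_sold = 18
  Event 4 (sale 9): sell min(9,0)=0. stock: 0 - 0 = 0. total_sold = 18
  Event 5 (restock 30): 0 + 30 = 30
  Event 6 (sale 20): sell min(20,30)=20. stock: 30 - 20 = 10. total_sold = 38
  Event 7 (restock 33): 10 + 33 = 43
  Event 8 (sale 13): sell min(13,43)=13. stock: 43 - 13 = 30. total_sold = 51
  Event 9 (adjust +1): 30 + 1 = 31
  Event 10 (restock 24): 31 + 24 = 55
  Event 11 (sale 14): sell min(14,55)=14. stock: 55 - 14 = 41. total_sold = 65
  Event 12 (sale 20): sell min(20,41)=20. stock: 41 - 20 = 21. total_sold = 85
  Event 13 (sale 22): sell min(22,21)=21. stock: 21 - 21 = 0. total_sold = 106
  Event 14 (adjust -1): 0 + -1 = 0 (clamped to 0)
  Event 15 (sale 17): sell min(17,0)=0. stock: 0 - 0 = 0. total_sold = 106
Final: stock = 0, total_sold = 106

First zero at event 2.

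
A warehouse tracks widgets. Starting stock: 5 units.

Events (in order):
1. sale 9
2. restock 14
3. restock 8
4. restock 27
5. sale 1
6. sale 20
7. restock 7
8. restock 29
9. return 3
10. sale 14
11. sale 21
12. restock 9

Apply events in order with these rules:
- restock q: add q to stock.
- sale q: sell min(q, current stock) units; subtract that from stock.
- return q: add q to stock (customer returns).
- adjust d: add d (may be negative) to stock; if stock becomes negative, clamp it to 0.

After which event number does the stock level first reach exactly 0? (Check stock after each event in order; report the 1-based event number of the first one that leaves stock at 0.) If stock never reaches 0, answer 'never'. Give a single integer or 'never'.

Answer: 1

Derivation:
Processing events:
Start: stock = 5
  Event 1 (sale 9): sell min(9,5)=5. stock: 5 - 5 = 0. total_sold = 5
  Event 2 (restock 14): 0 + 14 = 14
  Event 3 (restock 8): 14 + 8 = 22
  Event 4 (restock 27): 22 + 27 = 49
  Event 5 (sale 1): sell min(1,49)=1. stock: 49 - 1 = 48. total_sold = 6
  Event 6 (sale 20): sell min(20,48)=20. stock: 48 - 20 = 28. total_sold = 26
  Event 7 (restock 7): 28 + 7 = 35
  Event 8 (restock 29): 35 + 29 = 64
  Event 9 (return 3): 64 + 3 = 67
  Event 10 (sale 14): sell min(14,67)=14. stock: 67 - 14 = 53. total_sold = 40
  Event 11 (sale 21): sell min(21,53)=21. stock: 53 - 21 = 32. total_sold = 61
  Event 12 (restock 9): 32 + 9 = 41
Final: stock = 41, total_sold = 61

First zero at event 1.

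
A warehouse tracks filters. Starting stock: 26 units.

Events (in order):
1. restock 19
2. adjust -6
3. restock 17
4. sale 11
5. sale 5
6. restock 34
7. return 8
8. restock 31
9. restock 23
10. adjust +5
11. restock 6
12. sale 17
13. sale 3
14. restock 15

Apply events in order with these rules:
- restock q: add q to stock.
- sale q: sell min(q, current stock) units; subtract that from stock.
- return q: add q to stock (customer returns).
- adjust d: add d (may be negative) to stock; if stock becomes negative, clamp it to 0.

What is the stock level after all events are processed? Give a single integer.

Processing events:
Start: stock = 26
  Event 1 (restock 19): 26 + 19 = 45
  Event 2 (adjust -6): 45 + -6 = 39
  Event 3 (restock 17): 39 + 17 = 56
  Event 4 (sale 11): sell min(11,56)=11. stock: 56 - 11 = 45. total_sold = 11
  Event 5 (sale 5): sell min(5,45)=5. stock: 45 - 5 = 40. total_sold = 16
  Event 6 (restock 34): 40 + 34 = 74
  Event 7 (return 8): 74 + 8 = 82
  Event 8 (restock 31): 82 + 31 = 113
  Event 9 (restock 23): 113 + 23 = 136
  Event 10 (adjust +5): 136 + 5 = 141
  Event 11 (restock 6): 141 + 6 = 147
  Event 12 (sale 17): sell min(17,147)=17. stock: 147 - 17 = 130. total_sold = 33
  Event 13 (sale 3): sell min(3,130)=3. stock: 130 - 3 = 127. total_sold = 36
  Event 14 (restock 15): 127 + 15 = 142
Final: stock = 142, total_sold = 36

Answer: 142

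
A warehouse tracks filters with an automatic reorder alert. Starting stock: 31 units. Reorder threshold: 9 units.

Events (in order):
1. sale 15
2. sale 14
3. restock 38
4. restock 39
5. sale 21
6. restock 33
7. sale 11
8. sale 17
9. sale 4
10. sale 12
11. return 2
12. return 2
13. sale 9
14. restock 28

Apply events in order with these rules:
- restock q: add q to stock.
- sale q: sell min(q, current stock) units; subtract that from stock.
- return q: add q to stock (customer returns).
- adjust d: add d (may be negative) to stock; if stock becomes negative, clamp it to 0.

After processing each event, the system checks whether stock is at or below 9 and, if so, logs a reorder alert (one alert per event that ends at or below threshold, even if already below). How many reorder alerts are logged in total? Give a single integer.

Processing events:
Start: stock = 31
  Event 1 (sale 15): sell min(15,31)=15. stock: 31 - 15 = 16. total_sold = 15
  Event 2 (sale 14): sell min(14,16)=14. stock: 16 - 14 = 2. total_sold = 29
  Event 3 (restock 38): 2 + 38 = 40
  Event 4 (restock 39): 40 + 39 = 79
  Event 5 (sale 21): sell min(21,79)=21. stock: 79 - 21 = 58. total_sold = 50
  Event 6 (restock 33): 58 + 33 = 91
  Event 7 (sale 11): sell min(11,91)=11. stock: 91 - 11 = 80. total_sold = 61
  Event 8 (sale 17): sell min(17,80)=17. stock: 80 - 17 = 63. total_sold = 78
  Event 9 (sale 4): sell min(4,63)=4. stock: 63 - 4 = 59. total_sold = 82
  Event 10 (sale 12): sell min(12,59)=12. stock: 59 - 12 = 47. total_sold = 94
  Event 11 (return 2): 47 + 2 = 49
  Event 12 (return 2): 49 + 2 = 51
  Event 13 (sale 9): sell min(9,51)=9. stock: 51 - 9 = 42. total_sold = 103
  Event 14 (restock 28): 42 + 28 = 70
Final: stock = 70, total_sold = 103

Checking against threshold 9:
  After event 1: stock=16 > 9
  After event 2: stock=2 <= 9 -> ALERT
  After event 3: stock=40 > 9
  After event 4: stock=79 > 9
  After event 5: stock=58 > 9
  After event 6: stock=91 > 9
  After event 7: stock=80 > 9
  After event 8: stock=63 > 9
  After event 9: stock=59 > 9
  After event 10: stock=47 > 9
  After event 11: stock=49 > 9
  After event 12: stock=51 > 9
  After event 13: stock=42 > 9
  After event 14: stock=70 > 9
Alert events: [2]. Count = 1

Answer: 1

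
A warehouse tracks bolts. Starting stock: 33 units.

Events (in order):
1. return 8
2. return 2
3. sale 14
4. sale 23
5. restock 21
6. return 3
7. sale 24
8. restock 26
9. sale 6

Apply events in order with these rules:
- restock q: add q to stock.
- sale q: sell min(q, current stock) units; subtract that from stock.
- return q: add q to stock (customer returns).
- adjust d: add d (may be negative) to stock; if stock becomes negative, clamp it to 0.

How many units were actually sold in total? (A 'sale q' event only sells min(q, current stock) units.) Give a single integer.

Answer: 67

Derivation:
Processing events:
Start: stock = 33
  Event 1 (return 8): 33 + 8 = 41
  Event 2 (return 2): 41 + 2 = 43
  Event 3 (sale 14): sell min(14,43)=14. stock: 43 - 14 = 29. total_sold = 14
  Event 4 (sale 23): sell min(23,29)=23. stock: 29 - 23 = 6. total_sold = 37
  Event 5 (restock 21): 6 + 21 = 27
  Event 6 (return 3): 27 + 3 = 30
  Event 7 (sale 24): sell min(24,30)=24. stock: 30 - 24 = 6. total_sold = 61
  Event 8 (restock 26): 6 + 26 = 32
  Event 9 (sale 6): sell min(6,32)=6. stock: 32 - 6 = 26. total_sold = 67
Final: stock = 26, total_sold = 67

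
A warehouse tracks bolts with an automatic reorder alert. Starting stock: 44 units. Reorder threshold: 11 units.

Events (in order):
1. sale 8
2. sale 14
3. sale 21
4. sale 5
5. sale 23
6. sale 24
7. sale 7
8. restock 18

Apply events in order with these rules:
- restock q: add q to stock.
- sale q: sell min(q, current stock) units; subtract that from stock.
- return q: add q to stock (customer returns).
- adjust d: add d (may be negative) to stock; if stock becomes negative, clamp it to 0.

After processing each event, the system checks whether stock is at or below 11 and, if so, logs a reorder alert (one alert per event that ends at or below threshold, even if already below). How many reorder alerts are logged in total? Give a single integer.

Answer: 5

Derivation:
Processing events:
Start: stock = 44
  Event 1 (sale 8): sell min(8,44)=8. stock: 44 - 8 = 36. total_sold = 8
  Event 2 (sale 14): sell min(14,36)=14. stock: 36 - 14 = 22. total_sold = 22
  Event 3 (sale 21): sell min(21,22)=21. stock: 22 - 21 = 1. total_sold = 43
  Event 4 (sale 5): sell min(5,1)=1. stock: 1 - 1 = 0. total_sold = 44
  Event 5 (sale 23): sell min(23,0)=0. stock: 0 - 0 = 0. total_sold = 44
  Event 6 (sale 24): sell min(24,0)=0. stock: 0 - 0 = 0. total_sold = 44
  Event 7 (sale 7): sell min(7,0)=0. stock: 0 - 0 = 0. total_sold = 44
  Event 8 (restock 18): 0 + 18 = 18
Final: stock = 18, total_sold = 44

Checking against threshold 11:
  After event 1: stock=36 > 11
  After event 2: stock=22 > 11
  After event 3: stock=1 <= 11 -> ALERT
  After event 4: stock=0 <= 11 -> ALERT
  After event 5: stock=0 <= 11 -> ALERT
  After event 6: stock=0 <= 11 -> ALERT
  After event 7: stock=0 <= 11 -> ALERT
  After event 8: stock=18 > 11
Alert events: [3, 4, 5, 6, 7]. Count = 5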